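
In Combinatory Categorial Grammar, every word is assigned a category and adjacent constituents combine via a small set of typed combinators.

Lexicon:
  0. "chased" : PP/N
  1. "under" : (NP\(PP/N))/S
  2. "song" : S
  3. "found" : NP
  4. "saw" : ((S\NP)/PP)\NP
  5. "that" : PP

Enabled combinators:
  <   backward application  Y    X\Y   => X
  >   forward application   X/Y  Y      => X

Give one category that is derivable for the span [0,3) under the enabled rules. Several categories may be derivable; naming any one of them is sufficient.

[0,6] S   <
  [0,3] NP   <
    [0,1] "chased" : PP/N
    [1,3] NP\(PP/N)   >
      [1,2] "under" : (NP\(PP/N))/S
      [2,3] "song" : S
  [3,6] S\NP   >
    [3,5] (S\NP)/PP   <
      [3,4] "found" : NP
      [4,5] "saw" : ((S\NP)/PP)\NP
    [5,6] "that" : PP

NP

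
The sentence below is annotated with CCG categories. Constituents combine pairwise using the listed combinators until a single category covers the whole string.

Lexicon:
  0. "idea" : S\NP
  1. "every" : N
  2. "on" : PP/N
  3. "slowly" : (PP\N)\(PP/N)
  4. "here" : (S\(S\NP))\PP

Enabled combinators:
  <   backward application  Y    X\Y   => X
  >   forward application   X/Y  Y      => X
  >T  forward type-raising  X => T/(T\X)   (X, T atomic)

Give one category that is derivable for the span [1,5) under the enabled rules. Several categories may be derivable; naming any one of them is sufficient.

[0,5] S   <
  [0,1] "idea" : S\NP
  [1,5] S\(S\NP)   <
    [1,4] PP   <
      [1,2] "every" : N
      [2,4] PP\N   <
        [2,3] "on" : PP/N
        [3,4] "slowly" : (PP\N)\(PP/N)
    [4,5] "here" : (S\(S\NP))\PP

S\(S\NP)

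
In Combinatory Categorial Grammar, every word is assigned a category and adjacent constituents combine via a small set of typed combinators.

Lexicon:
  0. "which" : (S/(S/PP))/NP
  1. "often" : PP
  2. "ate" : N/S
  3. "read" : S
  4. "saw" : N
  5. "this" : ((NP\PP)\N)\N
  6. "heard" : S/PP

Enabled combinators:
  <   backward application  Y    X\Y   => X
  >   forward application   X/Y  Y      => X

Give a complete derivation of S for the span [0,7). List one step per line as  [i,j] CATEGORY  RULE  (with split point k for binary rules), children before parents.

[0,7] S   >
  [0,6] S/(S/PP)   >
    [0,1] "which" : (S/(S/PP))/NP
    [1,6] NP   <
      [1,2] "often" : PP
      [2,6] NP\PP   <
        [2,4] N   >
          [2,3] "ate" : N/S
          [3,4] "read" : S
        [4,6] (NP\PP)\N   <
          [4,5] "saw" : N
          [5,6] "this" : ((NP\PP)\N)\N
  [6,7] "heard" : S/PP

[0,1] (S/(S/PP))/NP  lex  "which"
[1,2] PP  lex  "often"
[2,3] N/S  lex  "ate"
[3,4] S  lex  "read"
[2,4] N  >  k=3
[4,5] N  lex  "saw"
[5,6] ((NP\PP)\N)\N  lex  "this"
[4,6] (NP\PP)\N  <  k=5
[2,6] NP\PP  <  k=4
[1,6] NP  <  k=2
[0,6] S/(S/PP)  >  k=1
[6,7] S/PP  lex  "heard"
[0,7] S  >  k=6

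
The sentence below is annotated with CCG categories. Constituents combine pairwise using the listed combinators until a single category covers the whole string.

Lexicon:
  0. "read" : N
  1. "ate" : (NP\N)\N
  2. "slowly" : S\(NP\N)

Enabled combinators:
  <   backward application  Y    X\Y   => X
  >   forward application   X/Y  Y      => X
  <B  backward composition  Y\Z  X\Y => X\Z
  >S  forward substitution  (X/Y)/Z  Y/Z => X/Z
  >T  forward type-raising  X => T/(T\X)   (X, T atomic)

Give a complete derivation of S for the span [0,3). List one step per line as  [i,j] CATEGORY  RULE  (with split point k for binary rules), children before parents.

[0,1] N  lex  "read"
[1,2] (NP\N)\N  lex  "ate"
[0,2] NP\N  <  k=1
[2,3] S\(NP\N)  lex  "slowly"
[0,3] S  <  k=2

[0,3] S   <
  [0,2] NP\N   <
    [0,1] "read" : N
    [1,2] "ate" : (NP\N)\N
  [2,3] "slowly" : S\(NP\N)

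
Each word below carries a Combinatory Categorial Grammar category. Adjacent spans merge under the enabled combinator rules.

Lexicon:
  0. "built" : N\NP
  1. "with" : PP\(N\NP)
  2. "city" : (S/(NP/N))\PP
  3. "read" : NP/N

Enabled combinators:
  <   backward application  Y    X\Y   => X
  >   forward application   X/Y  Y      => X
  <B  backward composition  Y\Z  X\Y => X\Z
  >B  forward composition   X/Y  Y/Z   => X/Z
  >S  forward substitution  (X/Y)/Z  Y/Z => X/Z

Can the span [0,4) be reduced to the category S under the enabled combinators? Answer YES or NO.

[0,4] S   >
  [0,3] S/(NP/N)   <
    [0,2] PP   <
      [0,1] "built" : N\NP
      [1,2] "with" : PP\(N\NP)
    [2,3] "city" : (S/(NP/N))\PP
  [3,4] "read" : NP/N

YES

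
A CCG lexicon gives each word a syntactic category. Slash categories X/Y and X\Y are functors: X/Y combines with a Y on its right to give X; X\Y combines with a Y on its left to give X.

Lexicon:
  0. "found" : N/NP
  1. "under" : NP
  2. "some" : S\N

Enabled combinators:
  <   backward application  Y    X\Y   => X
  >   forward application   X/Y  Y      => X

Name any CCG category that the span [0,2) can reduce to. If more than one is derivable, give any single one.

N

[0,3] S   <
  [0,2] N   >
    [0,1] "found" : N/NP
    [1,2] "under" : NP
  [2,3] "some" : S\N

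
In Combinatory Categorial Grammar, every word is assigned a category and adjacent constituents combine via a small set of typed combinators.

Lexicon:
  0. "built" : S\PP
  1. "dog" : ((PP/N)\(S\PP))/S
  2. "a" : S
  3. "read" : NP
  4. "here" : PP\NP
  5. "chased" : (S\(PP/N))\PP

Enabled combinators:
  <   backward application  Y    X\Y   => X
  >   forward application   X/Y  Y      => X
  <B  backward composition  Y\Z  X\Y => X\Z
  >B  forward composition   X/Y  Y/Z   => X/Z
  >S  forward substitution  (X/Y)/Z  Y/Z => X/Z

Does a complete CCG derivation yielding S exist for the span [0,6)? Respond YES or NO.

[0,6] S   <
  [0,3] PP/N   <
    [0,1] "built" : S\PP
    [1,3] (PP/N)\(S\PP)   >
      [1,2] "dog" : ((PP/N)\(S\PP))/S
      [2,3] "a" : S
  [3,6] S\(PP/N)   <
    [3,5] PP   <
      [3,4] "read" : NP
      [4,5] "here" : PP\NP
    [5,6] "chased" : (S\(PP/N))\PP

YES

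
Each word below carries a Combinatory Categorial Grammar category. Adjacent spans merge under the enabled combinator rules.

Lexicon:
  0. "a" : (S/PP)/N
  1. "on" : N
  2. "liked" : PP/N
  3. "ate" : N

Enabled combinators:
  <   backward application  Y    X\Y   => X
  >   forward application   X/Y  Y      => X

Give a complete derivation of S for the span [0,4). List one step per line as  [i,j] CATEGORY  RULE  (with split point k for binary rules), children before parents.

[0,4] S   >
  [0,2] S/PP   >
    [0,1] "a" : (S/PP)/N
    [1,2] "on" : N
  [2,4] PP   >
    [2,3] "liked" : PP/N
    [3,4] "ate" : N

[0,1] (S/PP)/N  lex  "a"
[1,2] N  lex  "on"
[0,2] S/PP  >  k=1
[2,3] PP/N  lex  "liked"
[3,4] N  lex  "ate"
[2,4] PP  >  k=3
[0,4] S  >  k=2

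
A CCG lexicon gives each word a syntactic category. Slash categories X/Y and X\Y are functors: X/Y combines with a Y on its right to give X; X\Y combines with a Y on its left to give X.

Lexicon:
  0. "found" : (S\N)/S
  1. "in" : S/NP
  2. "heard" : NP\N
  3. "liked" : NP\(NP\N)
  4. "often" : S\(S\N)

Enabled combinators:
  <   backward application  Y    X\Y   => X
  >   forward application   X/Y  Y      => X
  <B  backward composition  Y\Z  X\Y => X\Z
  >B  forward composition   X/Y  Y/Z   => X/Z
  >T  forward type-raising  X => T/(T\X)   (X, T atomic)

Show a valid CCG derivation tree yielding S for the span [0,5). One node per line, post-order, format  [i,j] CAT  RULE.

[0,1] (S\N)/S  lex  "found"
[1,2] S/NP  lex  "in"
[2,3] NP\N  lex  "heard"
[3,4] NP\(NP\N)  lex  "liked"
[2,4] NP  <  k=3
[1,4] S  >  k=2
[0,4] S\N  >  k=1
[4,5] S\(S\N)  lex  "often"
[0,5] S  <  k=4

[0,5] S   <
  [0,4] S\N   >
    [0,1] "found" : (S\N)/S
    [1,4] S   >
      [1,2] "in" : S/NP
      [2,4] NP   <
        [2,3] "heard" : NP\N
        [3,4] "liked" : NP\(NP\N)
  [4,5] "often" : S\(S\N)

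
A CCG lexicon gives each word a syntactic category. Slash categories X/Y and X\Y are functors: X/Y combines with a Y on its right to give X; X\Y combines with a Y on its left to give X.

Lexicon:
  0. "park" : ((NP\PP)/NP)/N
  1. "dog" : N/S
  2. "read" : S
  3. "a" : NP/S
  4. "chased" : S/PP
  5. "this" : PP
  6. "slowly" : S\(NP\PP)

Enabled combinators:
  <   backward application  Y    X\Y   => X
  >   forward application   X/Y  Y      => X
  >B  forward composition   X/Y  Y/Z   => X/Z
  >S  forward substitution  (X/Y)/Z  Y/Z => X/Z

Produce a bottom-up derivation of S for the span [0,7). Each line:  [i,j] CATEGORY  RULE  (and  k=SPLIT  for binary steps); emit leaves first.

[0,7] S   <
  [0,6] NP\PP   >
    [0,3] (NP\PP)/NP   >
      [0,1] "park" : ((NP\PP)/NP)/N
      [1,3] N   >
        [1,2] "dog" : N/S
        [2,3] "read" : S
    [3,6] NP   >
      [3,5] NP/PP   >B
        [3,4] "a" : NP/S
        [4,5] "chased" : S/PP
      [5,6] "this" : PP
  [6,7] "slowly" : S\(NP\PP)

[0,1] ((NP\PP)/NP)/N  lex  "park"
[1,2] N/S  lex  "dog"
[2,3] S  lex  "read"
[1,3] N  >  k=2
[0,3] (NP\PP)/NP  >  k=1
[3,4] NP/S  lex  "a"
[4,5] S/PP  lex  "chased"
[3,5] NP/PP  >B  k=4
[5,6] PP  lex  "this"
[3,6] NP  >  k=5
[0,6] NP\PP  >  k=3
[6,7] S\(NP\PP)  lex  "slowly"
[0,7] S  <  k=6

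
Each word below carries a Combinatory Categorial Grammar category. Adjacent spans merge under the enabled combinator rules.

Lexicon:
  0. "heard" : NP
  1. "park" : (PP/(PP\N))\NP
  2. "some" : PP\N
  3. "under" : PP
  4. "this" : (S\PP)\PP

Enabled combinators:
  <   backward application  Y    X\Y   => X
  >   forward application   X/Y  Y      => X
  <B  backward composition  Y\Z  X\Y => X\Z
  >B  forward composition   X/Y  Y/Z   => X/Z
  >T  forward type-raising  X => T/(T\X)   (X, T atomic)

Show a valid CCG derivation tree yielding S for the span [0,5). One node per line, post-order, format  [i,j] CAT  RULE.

[0,1] NP  lex  "heard"
[1,2] (PP/(PP\N))\NP  lex  "park"
[0,2] PP/(PP\N)  <  k=1
[2,3] PP\N  lex  "some"
[0,3] PP  >  k=2
[3,4] PP  lex  "under"
[4,5] (S\PP)\PP  lex  "this"
[3,5] S\PP  <  k=4
[0,5] S  <  k=3

[0,5] S   <
  [0,3] PP   >
    [0,2] PP/(PP\N)   <
      [0,1] "heard" : NP
      [1,2] "park" : (PP/(PP\N))\NP
    [2,3] "some" : PP\N
  [3,5] S\PP   <
    [3,4] "under" : PP
    [4,5] "this" : (S\PP)\PP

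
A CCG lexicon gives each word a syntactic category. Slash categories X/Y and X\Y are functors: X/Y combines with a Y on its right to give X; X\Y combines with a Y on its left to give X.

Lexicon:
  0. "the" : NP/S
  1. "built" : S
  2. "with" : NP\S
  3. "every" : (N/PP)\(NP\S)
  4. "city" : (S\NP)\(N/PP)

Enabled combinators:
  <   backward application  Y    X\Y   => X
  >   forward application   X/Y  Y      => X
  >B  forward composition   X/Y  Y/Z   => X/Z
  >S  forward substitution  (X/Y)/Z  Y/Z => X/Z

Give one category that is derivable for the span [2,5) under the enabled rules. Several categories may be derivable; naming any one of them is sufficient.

[0,5] S   <
  [0,2] NP   >
    [0,1] "the" : NP/S
    [1,2] "built" : S
  [2,5] S\NP   <
    [2,4] N/PP   <
      [2,3] "with" : NP\S
      [3,4] "every" : (N/PP)\(NP\S)
    [4,5] "city" : (S\NP)\(N/PP)

S\NP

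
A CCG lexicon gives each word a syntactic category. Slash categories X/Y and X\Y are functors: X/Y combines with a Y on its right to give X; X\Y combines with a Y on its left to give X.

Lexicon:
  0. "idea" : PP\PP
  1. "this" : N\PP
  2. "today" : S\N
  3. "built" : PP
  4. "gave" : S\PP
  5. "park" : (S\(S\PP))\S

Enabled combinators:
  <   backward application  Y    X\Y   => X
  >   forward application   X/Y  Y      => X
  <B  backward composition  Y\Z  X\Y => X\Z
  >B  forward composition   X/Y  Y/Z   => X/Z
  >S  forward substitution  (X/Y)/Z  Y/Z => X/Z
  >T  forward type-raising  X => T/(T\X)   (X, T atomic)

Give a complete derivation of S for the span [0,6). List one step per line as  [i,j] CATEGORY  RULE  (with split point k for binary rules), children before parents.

[0,6] S   <
  [0,3] S\PP   <B
    [0,2] N\PP   <B
      [0,1] "idea" : PP\PP
      [1,2] "this" : N\PP
    [2,3] "today" : S\N
  [3,6] S\(S\PP)   <
    [3,5] S   >
      [3,4] S/(S\PP)   >T
        [3,4] "built" : PP
      [4,5] "gave" : S\PP
    [5,6] "park" : (S\(S\PP))\S

[0,1] PP\PP  lex  "idea"
[1,2] N\PP  lex  "this"
[0,2] N\PP  <B  k=1
[2,3] S\N  lex  "today"
[0,3] S\PP  <B  k=2
[3,4] PP  lex  "built"
[3,4] S/(S\PP)  >T
[4,5] S\PP  lex  "gave"
[3,5] S  >  k=4
[5,6] (S\(S\PP))\S  lex  "park"
[3,6] S\(S\PP)  <  k=5
[0,6] S  <  k=3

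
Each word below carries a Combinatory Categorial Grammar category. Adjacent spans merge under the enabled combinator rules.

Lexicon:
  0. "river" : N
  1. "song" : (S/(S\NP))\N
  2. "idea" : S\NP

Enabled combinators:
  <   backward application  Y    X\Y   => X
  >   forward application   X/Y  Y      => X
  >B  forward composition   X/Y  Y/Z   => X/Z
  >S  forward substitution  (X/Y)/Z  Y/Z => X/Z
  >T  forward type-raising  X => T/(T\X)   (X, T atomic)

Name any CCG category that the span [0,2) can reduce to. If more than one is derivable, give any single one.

S/(S\NP)

[0,3] S   >
  [0,2] S/(S\NP)   <
    [0,1] "river" : N
    [1,2] "song" : (S/(S\NP))\N
  [2,3] "idea" : S\NP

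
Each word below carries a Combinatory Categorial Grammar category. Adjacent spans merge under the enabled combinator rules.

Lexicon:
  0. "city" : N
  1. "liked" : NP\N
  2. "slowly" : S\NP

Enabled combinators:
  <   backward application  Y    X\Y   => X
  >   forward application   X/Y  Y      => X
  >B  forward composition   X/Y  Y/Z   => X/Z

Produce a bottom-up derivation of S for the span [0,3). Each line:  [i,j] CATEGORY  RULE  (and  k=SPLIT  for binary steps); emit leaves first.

[0,1] N  lex  "city"
[1,2] NP\N  lex  "liked"
[0,2] NP  <  k=1
[2,3] S\NP  lex  "slowly"
[0,3] S  <  k=2

[0,3] S   <
  [0,2] NP   <
    [0,1] "city" : N
    [1,2] "liked" : NP\N
  [2,3] "slowly" : S\NP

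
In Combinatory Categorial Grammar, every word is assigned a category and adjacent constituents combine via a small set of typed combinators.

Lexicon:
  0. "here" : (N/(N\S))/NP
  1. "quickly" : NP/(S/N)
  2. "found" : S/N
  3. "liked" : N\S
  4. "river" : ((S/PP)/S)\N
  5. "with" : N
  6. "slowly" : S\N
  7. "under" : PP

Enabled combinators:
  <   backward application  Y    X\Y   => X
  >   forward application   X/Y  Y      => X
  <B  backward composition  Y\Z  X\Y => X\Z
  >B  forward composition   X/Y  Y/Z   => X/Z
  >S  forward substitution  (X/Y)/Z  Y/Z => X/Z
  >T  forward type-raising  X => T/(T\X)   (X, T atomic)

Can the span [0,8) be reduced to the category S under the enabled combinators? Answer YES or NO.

YES

[0,8] S   >
  [0,7] S/PP   >
    [0,5] (S/PP)/S   <
      [0,4] N   >
        [0,3] N/(N\S)   >
          [0,1] "here" : (N/(N\S))/NP
          [1,3] NP   >
            [1,2] "quickly" : NP/(S/N)
            [2,3] "found" : S/N
        [3,4] "liked" : N\S
      [4,5] "river" : ((S/PP)/S)\N
    [5,7] S   <
      [5,6] "with" : N
      [6,7] "slowly" : S\N
  [7,8] "under" : PP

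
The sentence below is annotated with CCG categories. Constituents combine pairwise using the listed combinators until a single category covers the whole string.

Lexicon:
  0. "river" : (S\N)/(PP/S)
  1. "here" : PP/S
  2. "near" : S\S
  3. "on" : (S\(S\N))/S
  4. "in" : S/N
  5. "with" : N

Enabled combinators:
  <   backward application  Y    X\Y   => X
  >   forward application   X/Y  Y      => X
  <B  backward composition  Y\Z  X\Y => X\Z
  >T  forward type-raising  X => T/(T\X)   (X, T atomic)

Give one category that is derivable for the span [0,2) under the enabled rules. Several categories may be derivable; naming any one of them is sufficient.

S\N

[0,6] S   <
  [0,3] S\N   <B
    [0,2] S\N   >
      [0,1] "river" : (S\N)/(PP/S)
      [1,2] "here" : PP/S
    [2,3] "near" : S\S
  [3,6] S\(S\N)   >
    [3,4] "on" : (S\(S\N))/S
    [4,6] S   >
      [4,5] "in" : S/N
      [5,6] "with" : N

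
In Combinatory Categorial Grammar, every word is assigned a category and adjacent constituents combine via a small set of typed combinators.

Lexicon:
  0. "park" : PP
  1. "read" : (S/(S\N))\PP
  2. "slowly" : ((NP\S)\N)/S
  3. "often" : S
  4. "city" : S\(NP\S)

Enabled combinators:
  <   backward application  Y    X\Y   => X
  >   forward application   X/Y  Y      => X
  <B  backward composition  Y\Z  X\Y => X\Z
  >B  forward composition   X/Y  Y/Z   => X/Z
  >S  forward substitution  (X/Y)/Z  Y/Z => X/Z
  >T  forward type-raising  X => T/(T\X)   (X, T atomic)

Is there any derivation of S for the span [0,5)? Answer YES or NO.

YES

[0,5] S   >
  [0,2] S/(S\N)   <
    [0,1] "park" : PP
    [1,2] "read" : (S/(S\N))\PP
  [2,5] S\N   <B
    [2,4] (NP\S)\N   >
      [2,3] "slowly" : ((NP\S)\N)/S
      [3,4] "often" : S
    [4,5] "city" : S\(NP\S)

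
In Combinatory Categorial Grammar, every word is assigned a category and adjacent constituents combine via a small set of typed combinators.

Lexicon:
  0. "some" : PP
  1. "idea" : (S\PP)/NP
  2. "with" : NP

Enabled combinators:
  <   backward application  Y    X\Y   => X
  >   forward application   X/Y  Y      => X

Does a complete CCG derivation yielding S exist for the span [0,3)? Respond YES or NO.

[0,3] S   <
  [0,1] "some" : PP
  [1,3] S\PP   >
    [1,2] "idea" : (S\PP)/NP
    [2,3] "with" : NP

YES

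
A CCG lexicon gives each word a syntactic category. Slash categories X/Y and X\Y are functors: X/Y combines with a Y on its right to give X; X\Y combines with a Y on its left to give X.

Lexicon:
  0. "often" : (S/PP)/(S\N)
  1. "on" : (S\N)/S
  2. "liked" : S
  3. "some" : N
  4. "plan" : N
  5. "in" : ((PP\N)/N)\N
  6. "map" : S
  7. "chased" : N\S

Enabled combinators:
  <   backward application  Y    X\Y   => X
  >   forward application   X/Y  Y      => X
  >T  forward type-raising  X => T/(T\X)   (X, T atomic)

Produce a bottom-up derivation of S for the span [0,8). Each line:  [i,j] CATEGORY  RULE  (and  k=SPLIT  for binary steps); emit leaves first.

[0,1] (S/PP)/(S\N)  lex  "often"
[1,2] (S\N)/S  lex  "on"
[2,3] S  lex  "liked"
[1,3] S\N  >  k=2
[0,3] S/PP  >  k=1
[3,4] N  lex  "some"
[4,5] N  lex  "plan"
[5,6] ((PP\N)/N)\N  lex  "in"
[4,6] (PP\N)/N  <  k=5
[6,7] S  lex  "map"
[7,8] N\S  lex  "chased"
[6,8] N  <  k=7
[4,8] PP\N  >  k=6
[3,8] PP  <  k=4
[0,8] S  >  k=3

[0,8] S   >
  [0,3] S/PP   >
    [0,1] "often" : (S/PP)/(S\N)
    [1,3] S\N   >
      [1,2] "on" : (S\N)/S
      [2,3] "liked" : S
  [3,8] PP   <
    [3,4] "some" : N
    [4,8] PP\N   >
      [4,6] (PP\N)/N   <
        [4,5] "plan" : N
        [5,6] "in" : ((PP\N)/N)\N
      [6,8] N   <
        [6,7] "map" : S
        [7,8] "chased" : N\S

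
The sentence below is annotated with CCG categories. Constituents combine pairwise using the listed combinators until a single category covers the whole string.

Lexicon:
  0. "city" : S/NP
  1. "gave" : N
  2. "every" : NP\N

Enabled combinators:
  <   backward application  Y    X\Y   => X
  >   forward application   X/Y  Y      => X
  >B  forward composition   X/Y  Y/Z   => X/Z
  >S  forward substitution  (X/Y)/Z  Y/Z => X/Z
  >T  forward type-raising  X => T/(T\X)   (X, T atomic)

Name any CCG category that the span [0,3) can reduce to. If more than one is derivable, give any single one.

S

[0,3] S   >
  [0,1] "city" : S/NP
  [1,3] NP   >
    [1,2] NP/(NP\N)   >T
      [1,2] "gave" : N
    [2,3] "every" : NP\N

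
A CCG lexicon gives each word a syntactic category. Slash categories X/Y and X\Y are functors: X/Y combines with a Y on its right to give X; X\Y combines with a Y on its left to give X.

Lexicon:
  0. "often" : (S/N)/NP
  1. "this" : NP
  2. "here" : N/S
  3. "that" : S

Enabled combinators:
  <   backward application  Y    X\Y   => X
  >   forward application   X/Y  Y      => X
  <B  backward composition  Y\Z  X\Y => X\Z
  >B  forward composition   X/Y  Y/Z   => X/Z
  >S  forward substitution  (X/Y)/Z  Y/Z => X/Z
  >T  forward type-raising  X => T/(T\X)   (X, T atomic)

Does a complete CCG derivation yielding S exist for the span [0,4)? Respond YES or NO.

YES

[0,4] S   >
  [0,2] S/N   >
    [0,1] "often" : (S/N)/NP
    [1,2] "this" : NP
  [2,4] N   >
    [2,3] "here" : N/S
    [3,4] "that" : S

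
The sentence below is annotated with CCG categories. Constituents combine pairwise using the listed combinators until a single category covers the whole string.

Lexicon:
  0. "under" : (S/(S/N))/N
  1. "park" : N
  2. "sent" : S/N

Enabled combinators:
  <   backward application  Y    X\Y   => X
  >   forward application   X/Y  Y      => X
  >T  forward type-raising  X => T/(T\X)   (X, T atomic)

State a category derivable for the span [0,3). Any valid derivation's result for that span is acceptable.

[0,3] S   >
  [0,2] S/(S/N)   >
    [0,1] "under" : (S/(S/N))/N
    [1,2] "park" : N
  [2,3] "sent" : S/N

S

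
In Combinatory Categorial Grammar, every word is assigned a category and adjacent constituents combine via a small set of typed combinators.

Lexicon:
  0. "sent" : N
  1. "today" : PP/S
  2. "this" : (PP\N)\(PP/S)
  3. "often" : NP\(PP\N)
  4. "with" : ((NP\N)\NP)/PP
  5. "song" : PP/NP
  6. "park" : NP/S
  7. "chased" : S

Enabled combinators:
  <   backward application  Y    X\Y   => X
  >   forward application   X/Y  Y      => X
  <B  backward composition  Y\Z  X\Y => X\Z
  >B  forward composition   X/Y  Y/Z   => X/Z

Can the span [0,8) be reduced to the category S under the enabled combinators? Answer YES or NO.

N PP/S (PP\N)\(PP/S) NP\(PP\N) ((NP\N)\NP)/PP PP/NP NP/S S
CKY chart[0,8] = {NP}; S ∉ chart

NO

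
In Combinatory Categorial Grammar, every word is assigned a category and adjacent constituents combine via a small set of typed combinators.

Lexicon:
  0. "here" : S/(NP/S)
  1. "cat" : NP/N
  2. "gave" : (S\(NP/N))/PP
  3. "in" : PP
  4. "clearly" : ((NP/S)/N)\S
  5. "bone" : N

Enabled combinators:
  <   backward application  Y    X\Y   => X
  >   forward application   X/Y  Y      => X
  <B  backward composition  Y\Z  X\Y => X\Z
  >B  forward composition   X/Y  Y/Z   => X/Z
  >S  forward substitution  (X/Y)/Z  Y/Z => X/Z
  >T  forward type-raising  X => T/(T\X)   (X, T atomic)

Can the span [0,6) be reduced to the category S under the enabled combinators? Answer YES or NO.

[0,6] S   >
  [0,1] "here" : S/(NP/S)
  [1,6] NP/S   >
    [1,5] (NP/S)/N   <
      [1,4] S   <
        [1,2] "cat" : NP/N
        [2,4] S\(NP/N)   >
          [2,3] "gave" : (S\(NP/N))/PP
          [3,4] "in" : PP
      [4,5] "clearly" : ((NP/S)/N)\S
    [5,6] "bone" : N

YES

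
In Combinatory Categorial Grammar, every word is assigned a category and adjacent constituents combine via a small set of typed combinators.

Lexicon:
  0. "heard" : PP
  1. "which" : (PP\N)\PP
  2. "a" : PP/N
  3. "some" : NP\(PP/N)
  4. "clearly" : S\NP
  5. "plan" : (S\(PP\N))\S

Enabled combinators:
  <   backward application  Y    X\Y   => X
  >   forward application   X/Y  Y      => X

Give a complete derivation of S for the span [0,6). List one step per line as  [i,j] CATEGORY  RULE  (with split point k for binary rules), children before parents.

[0,1] PP  lex  "heard"
[1,2] (PP\N)\PP  lex  "which"
[0,2] PP\N  <  k=1
[2,3] PP/N  lex  "a"
[3,4] NP\(PP/N)  lex  "some"
[2,4] NP  <  k=3
[4,5] S\NP  lex  "clearly"
[2,5] S  <  k=4
[5,6] (S\(PP\N))\S  lex  "plan"
[2,6] S\(PP\N)  <  k=5
[0,6] S  <  k=2

[0,6] S   <
  [0,2] PP\N   <
    [0,1] "heard" : PP
    [1,2] "which" : (PP\N)\PP
  [2,6] S\(PP\N)   <
    [2,5] S   <
      [2,4] NP   <
        [2,3] "a" : PP/N
        [3,4] "some" : NP\(PP/N)
      [4,5] "clearly" : S\NP
    [5,6] "plan" : (S\(PP\N))\S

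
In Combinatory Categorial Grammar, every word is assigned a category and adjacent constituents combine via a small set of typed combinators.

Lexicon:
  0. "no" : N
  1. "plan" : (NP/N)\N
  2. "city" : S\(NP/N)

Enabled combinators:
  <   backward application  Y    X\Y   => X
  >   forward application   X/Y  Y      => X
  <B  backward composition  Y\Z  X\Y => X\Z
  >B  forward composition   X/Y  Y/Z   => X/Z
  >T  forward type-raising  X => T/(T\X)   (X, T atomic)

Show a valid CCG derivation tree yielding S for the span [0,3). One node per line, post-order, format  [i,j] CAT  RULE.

[0,3] S   <
  [0,2] NP/N   <
    [0,1] "no" : N
    [1,2] "plan" : (NP/N)\N
  [2,3] "city" : S\(NP/N)

[0,1] N  lex  "no"
[1,2] (NP/N)\N  lex  "plan"
[0,2] NP/N  <  k=1
[2,3] S\(NP/N)  lex  "city"
[0,3] S  <  k=2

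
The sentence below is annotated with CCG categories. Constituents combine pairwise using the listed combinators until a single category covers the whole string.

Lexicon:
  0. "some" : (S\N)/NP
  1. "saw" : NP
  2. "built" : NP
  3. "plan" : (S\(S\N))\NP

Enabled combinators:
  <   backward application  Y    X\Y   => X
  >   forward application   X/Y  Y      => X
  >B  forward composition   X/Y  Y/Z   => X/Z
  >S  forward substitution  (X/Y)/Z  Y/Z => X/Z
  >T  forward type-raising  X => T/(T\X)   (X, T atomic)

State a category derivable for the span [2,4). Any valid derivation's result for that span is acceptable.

S\(S\N)

[0,4] S   <
  [0,2] S\N   >
    [0,1] "some" : (S\N)/NP
    [1,2] "saw" : NP
  [2,4] S\(S\N)   <
    [2,3] "built" : NP
    [3,4] "plan" : (S\(S\N))\NP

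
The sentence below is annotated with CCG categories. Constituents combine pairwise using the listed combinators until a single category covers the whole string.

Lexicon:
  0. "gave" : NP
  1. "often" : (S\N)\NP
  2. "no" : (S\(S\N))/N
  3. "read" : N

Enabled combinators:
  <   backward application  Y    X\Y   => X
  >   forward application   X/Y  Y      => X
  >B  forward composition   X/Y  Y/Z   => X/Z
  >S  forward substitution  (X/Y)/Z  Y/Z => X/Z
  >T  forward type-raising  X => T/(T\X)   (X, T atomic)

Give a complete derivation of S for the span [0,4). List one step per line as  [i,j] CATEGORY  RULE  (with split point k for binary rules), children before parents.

[0,1] NP  lex  "gave"
[1,2] (S\N)\NP  lex  "often"
[0,2] S\N  <  k=1
[2,3] (S\(S\N))/N  lex  "no"
[3,4] N  lex  "read"
[2,4] S\(S\N)  >  k=3
[0,4] S  <  k=2

[0,4] S   <
  [0,2] S\N   <
    [0,1] "gave" : NP
    [1,2] "often" : (S\N)\NP
  [2,4] S\(S\N)   >
    [2,3] "no" : (S\(S\N))/N
    [3,4] "read" : N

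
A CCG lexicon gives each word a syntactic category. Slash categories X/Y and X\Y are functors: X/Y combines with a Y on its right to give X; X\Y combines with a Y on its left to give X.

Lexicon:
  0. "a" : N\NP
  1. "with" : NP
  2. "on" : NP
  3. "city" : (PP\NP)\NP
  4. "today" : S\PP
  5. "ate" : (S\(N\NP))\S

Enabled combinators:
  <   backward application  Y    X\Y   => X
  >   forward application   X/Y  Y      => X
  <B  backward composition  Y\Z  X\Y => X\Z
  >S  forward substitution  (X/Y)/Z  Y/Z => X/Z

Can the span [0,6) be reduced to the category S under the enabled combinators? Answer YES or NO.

YES

[0,6] S   <
  [0,1] "a" : N\NP
  [1,6] S\(N\NP)   <
    [1,5] S   <
      [1,4] PP   <
        [1,2] "with" : NP
        [2,4] PP\NP   <
          [2,3] "on" : NP
          [3,4] "city" : (PP\NP)\NP
      [4,5] "today" : S\PP
    [5,6] "ate" : (S\(N\NP))\S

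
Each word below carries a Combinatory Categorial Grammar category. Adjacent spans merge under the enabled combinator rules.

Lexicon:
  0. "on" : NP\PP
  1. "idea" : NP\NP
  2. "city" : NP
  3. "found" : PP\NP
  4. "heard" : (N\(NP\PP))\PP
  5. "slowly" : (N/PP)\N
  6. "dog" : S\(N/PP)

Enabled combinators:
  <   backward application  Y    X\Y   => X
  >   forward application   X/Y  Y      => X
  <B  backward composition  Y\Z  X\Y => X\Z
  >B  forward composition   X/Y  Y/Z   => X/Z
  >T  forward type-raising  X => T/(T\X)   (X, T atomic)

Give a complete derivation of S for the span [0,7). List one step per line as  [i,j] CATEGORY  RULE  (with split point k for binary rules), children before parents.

[0,7] S   <
  [0,6] N/PP   <
    [0,5] N   <
      [0,2] NP\PP   <B
        [0,1] "on" : NP\PP
        [1,2] "idea" : NP\NP
      [2,5] N\(NP\PP)   <
        [2,4] PP   <
          [2,3] "city" : NP
          [3,4] "found" : PP\NP
        [4,5] "heard" : (N\(NP\PP))\PP
    [5,6] "slowly" : (N/PP)\N
  [6,7] "dog" : S\(N/PP)

[0,1] NP\PP  lex  "on"
[1,2] NP\NP  lex  "idea"
[0,2] NP\PP  <B  k=1
[2,3] NP  lex  "city"
[3,4] PP\NP  lex  "found"
[2,4] PP  <  k=3
[4,5] (N\(NP\PP))\PP  lex  "heard"
[2,5] N\(NP\PP)  <  k=4
[0,5] N  <  k=2
[5,6] (N/PP)\N  lex  "slowly"
[0,6] N/PP  <  k=5
[6,7] S\(N/PP)  lex  "dog"
[0,7] S  <  k=6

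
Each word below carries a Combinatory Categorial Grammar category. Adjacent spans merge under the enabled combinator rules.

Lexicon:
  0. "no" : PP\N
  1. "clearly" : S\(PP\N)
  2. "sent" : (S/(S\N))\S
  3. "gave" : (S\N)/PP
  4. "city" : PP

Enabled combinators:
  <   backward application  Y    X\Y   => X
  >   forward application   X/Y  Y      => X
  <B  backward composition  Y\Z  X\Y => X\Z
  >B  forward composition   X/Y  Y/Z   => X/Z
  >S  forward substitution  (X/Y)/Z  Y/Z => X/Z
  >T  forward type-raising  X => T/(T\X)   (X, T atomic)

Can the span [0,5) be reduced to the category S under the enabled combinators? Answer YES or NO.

[0,5] S   >
  [0,3] S/(S\N)   <
    [0,2] S   <
      [0,1] "no" : PP\N
      [1,2] "clearly" : S\(PP\N)
    [2,3] "sent" : (S/(S\N))\S
  [3,5] S\N   >
    [3,4] "gave" : (S\N)/PP
    [4,5] "city" : PP

YES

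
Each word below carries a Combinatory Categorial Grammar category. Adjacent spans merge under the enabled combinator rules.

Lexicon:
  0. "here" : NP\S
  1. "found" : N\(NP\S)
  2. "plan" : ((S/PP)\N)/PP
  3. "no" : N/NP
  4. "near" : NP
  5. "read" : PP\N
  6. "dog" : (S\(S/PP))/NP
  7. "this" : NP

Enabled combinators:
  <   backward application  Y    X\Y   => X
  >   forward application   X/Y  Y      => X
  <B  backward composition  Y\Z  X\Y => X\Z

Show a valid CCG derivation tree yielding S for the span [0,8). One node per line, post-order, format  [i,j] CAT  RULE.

[0,1] NP\S  lex  "here"
[1,2] N\(NP\S)  lex  "found"
[0,2] N  <  k=1
[2,3] ((S/PP)\N)/PP  lex  "plan"
[3,4] N/NP  lex  "no"
[4,5] NP  lex  "near"
[3,5] N  >  k=4
[5,6] PP\N  lex  "read"
[3,6] PP  <  k=5
[2,6] (S/PP)\N  >  k=3
[0,6] S/PP  <  k=2
[6,7] (S\(S/PP))/NP  lex  "dog"
[7,8] NP  lex  "this"
[6,8] S\(S/PP)  >  k=7
[0,8] S  <  k=6

[0,8] S   <
  [0,6] S/PP   <
    [0,2] N   <
      [0,1] "here" : NP\S
      [1,2] "found" : N\(NP\S)
    [2,6] (S/PP)\N   >
      [2,3] "plan" : ((S/PP)\N)/PP
      [3,6] PP   <
        [3,5] N   >
          [3,4] "no" : N/NP
          [4,5] "near" : NP
        [5,6] "read" : PP\N
  [6,8] S\(S/PP)   >
    [6,7] "dog" : (S\(S/PP))/NP
    [7,8] "this" : NP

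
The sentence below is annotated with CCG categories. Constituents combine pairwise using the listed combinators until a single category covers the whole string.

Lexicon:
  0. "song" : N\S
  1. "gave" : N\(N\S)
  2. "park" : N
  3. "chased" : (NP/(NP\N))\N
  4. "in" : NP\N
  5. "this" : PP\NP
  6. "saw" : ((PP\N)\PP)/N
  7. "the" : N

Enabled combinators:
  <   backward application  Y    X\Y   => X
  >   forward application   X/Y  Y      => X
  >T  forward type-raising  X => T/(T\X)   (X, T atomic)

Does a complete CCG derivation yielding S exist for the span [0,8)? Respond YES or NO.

N\S N\(N\S) N (NP/(NP\N))\N NP\N PP\NP ((PP\N)\PP)/N N
CKY chart[0,8] = {N/(N\PP), NP/(NP\PP), PP, PP/(PP\PP), S/(S\PP)}; S ∉ chart

NO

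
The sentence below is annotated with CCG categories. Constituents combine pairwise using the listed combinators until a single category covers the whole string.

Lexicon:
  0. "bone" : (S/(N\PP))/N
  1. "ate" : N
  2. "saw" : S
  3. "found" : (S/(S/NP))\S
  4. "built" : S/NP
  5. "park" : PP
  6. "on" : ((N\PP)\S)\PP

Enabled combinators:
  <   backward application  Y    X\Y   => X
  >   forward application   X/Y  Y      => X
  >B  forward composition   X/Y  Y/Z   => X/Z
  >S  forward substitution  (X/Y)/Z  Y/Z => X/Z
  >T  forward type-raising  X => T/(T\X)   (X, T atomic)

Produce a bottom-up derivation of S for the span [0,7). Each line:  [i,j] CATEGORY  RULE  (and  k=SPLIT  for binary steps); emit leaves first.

[0,1] (S/(N\PP))/N  lex  "bone"
[1,2] N  lex  "ate"
[0,2] S/(N\PP)  >  k=1
[2,3] S  lex  "saw"
[3,4] (S/(S/NP))\S  lex  "found"
[2,4] S/(S/NP)  <  k=3
[4,5] S/NP  lex  "built"
[2,5] S  >  k=4
[5,6] PP  lex  "park"
[6,7] ((N\PP)\S)\PP  lex  "on"
[5,7] (N\PP)\S  <  k=6
[2,7] N\PP  <  k=5
[0,7] S  >  k=2

[0,7] S   >
  [0,2] S/(N\PP)   >
    [0,1] "bone" : (S/(N\PP))/N
    [1,2] "ate" : N
  [2,7] N\PP   <
    [2,5] S   >
      [2,4] S/(S/NP)   <
        [2,3] "saw" : S
        [3,4] "found" : (S/(S/NP))\S
      [4,5] "built" : S/NP
    [5,7] (N\PP)\S   <
      [5,6] "park" : PP
      [6,7] "on" : ((N\PP)\S)\PP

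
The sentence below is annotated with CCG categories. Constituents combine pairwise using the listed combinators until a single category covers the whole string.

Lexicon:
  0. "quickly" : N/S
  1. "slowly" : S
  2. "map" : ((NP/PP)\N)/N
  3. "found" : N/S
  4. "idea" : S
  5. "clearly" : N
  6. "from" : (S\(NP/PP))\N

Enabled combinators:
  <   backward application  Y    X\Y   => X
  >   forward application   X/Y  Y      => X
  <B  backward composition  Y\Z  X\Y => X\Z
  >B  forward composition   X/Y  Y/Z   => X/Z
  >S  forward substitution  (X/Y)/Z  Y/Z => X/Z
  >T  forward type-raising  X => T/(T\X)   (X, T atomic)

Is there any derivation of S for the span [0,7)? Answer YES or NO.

[0,7] S   <
  [0,2] N   >
    [0,1] "quickly" : N/S
    [1,2] "slowly" : S
  [2,7] S\N   <B
    [2,5] (NP/PP)\N   >
      [2,3] "map" : ((NP/PP)\N)/N
      [3,5] N   >
        [3,4] "found" : N/S
        [4,5] "idea" : S
    [5,7] S\(NP/PP)   <
      [5,6] "clearly" : N
      [6,7] "from" : (S\(NP/PP))\N

YES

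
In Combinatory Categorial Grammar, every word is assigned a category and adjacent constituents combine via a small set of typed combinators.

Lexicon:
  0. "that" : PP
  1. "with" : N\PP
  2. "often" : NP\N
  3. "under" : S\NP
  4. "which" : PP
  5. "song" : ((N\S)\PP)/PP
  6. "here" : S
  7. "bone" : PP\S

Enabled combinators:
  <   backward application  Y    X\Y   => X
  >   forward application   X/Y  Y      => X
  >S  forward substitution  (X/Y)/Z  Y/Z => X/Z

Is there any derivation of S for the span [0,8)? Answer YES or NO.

PP N\PP NP\N S\NP PP ((N\S)\PP)/PP S PP\S
CKY chart[0,8] = {N}; S ∉ chart

NO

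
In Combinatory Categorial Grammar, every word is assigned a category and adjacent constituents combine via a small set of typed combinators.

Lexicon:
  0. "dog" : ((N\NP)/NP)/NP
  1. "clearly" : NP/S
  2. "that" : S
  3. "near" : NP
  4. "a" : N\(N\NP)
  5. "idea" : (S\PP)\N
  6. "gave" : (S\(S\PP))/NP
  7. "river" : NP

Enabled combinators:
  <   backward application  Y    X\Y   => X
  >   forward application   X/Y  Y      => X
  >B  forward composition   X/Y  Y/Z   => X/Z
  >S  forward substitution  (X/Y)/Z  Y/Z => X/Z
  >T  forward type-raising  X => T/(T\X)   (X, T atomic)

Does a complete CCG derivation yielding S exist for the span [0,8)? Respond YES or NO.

YES

[0,8] S   <
  [0,6] S\PP   <
    [0,5] N   <
      [0,4] N\NP   >
        [0,3] (N\NP)/NP   >
          [0,1] "dog" : ((N\NP)/NP)/NP
          [1,3] NP   >
            [1,2] "clearly" : NP/S
            [2,3] "that" : S
        [3,4] "near" : NP
      [4,5] "a" : N\(N\NP)
    [5,6] "idea" : (S\PP)\N
  [6,8] S\(S\PP)   >
    [6,7] "gave" : (S\(S\PP))/NP
    [7,8] "river" : NP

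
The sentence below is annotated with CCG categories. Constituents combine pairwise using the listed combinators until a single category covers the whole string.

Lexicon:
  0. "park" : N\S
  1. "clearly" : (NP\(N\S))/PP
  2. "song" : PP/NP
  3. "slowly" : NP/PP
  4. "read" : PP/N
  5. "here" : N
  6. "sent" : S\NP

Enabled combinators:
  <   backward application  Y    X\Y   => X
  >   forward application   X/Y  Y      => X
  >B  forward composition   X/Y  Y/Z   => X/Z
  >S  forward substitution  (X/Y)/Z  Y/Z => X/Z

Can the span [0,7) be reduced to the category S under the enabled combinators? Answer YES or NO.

YES

[0,7] S   <
  [0,6] NP   <
    [0,1] "park" : N\S
    [1,6] NP\(N\S)   >
      [1,2] "clearly" : (NP\(N\S))/PP
      [2,6] PP   >
        [2,3] "song" : PP/NP
        [3,6] NP   >
          [3,4] "slowly" : NP/PP
          [4,6] PP   >
            [4,5] "read" : PP/N
            [5,6] "here" : N
  [6,7] "sent" : S\NP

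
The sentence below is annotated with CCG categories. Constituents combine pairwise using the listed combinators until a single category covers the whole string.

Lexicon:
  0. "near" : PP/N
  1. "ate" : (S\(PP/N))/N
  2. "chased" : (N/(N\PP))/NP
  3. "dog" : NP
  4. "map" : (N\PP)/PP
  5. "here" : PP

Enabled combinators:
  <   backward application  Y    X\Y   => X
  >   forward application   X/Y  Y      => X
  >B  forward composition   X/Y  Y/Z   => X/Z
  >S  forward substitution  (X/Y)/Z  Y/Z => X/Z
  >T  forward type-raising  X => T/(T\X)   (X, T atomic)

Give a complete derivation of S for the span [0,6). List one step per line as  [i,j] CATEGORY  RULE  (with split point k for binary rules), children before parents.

[0,1] PP/N  lex  "near"
[1,2] (S\(PP/N))/N  lex  "ate"
[2,3] (N/(N\PP))/NP  lex  "chased"
[3,4] NP  lex  "dog"
[2,4] N/(N\PP)  >  k=3
[4,5] (N\PP)/PP  lex  "map"
[5,6] PP  lex  "here"
[4,6] N\PP  >  k=5
[2,6] N  >  k=4
[1,6] S\(PP/N)  >  k=2
[0,6] S  <  k=1

[0,6] S   <
  [0,1] "near" : PP/N
  [1,6] S\(PP/N)   >
    [1,2] "ate" : (S\(PP/N))/N
    [2,6] N   >
      [2,4] N/(N\PP)   >
        [2,3] "chased" : (N/(N\PP))/NP
        [3,4] "dog" : NP
      [4,6] N\PP   >
        [4,5] "map" : (N\PP)/PP
        [5,6] "here" : PP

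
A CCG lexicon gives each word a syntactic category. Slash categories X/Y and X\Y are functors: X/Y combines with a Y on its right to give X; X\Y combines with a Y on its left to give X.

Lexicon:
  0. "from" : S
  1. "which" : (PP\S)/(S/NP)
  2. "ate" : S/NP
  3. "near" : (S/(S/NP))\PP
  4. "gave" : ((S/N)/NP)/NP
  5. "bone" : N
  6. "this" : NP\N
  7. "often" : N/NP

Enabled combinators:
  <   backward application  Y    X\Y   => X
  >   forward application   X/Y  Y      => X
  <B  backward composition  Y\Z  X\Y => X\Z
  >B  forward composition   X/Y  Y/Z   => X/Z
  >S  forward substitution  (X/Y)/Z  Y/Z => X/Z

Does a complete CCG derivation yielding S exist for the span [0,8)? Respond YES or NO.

YES

[0,8] S   >
  [0,4] S/(S/NP)   <
    [0,3] PP   <
      [0,1] "from" : S
      [1,3] PP\S   >
        [1,2] "which" : (PP\S)/(S/NP)
        [2,3] "ate" : S/NP
    [3,4] "near" : (S/(S/NP))\PP
  [4,8] S/NP   >S
    [4,7] (S/N)/NP   >
      [4,5] "gave" : ((S/N)/NP)/NP
      [5,7] NP   <
        [5,6] "bone" : N
        [6,7] "this" : NP\N
    [7,8] "often" : N/NP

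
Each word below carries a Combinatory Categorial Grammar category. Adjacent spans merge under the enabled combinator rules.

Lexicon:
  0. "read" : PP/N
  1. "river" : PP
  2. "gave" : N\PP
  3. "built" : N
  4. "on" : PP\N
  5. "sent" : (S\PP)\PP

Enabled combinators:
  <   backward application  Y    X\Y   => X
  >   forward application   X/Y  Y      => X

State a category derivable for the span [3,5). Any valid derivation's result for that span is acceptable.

[0,6] S   <
  [0,3] PP   >
    [0,1] "read" : PP/N
    [1,3] N   <
      [1,2] "river" : PP
      [2,3] "gave" : N\PP
  [3,6] S\PP   <
    [3,5] PP   <
      [3,4] "built" : N
      [4,5] "on" : PP\N
    [5,6] "sent" : (S\PP)\PP

PP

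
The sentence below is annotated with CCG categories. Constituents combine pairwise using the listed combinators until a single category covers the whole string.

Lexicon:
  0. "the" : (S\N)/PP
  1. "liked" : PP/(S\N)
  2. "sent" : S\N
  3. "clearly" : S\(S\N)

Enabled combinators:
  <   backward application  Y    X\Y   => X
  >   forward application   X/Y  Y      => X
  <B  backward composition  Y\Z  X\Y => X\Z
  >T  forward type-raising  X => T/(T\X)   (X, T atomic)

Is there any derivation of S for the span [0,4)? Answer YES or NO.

[0,4] S   <
  [0,3] S\N   >
    [0,1] "the" : (S\N)/PP
    [1,3] PP   >
      [1,2] "liked" : PP/(S\N)
      [2,3] "sent" : S\N
  [3,4] "clearly" : S\(S\N)

YES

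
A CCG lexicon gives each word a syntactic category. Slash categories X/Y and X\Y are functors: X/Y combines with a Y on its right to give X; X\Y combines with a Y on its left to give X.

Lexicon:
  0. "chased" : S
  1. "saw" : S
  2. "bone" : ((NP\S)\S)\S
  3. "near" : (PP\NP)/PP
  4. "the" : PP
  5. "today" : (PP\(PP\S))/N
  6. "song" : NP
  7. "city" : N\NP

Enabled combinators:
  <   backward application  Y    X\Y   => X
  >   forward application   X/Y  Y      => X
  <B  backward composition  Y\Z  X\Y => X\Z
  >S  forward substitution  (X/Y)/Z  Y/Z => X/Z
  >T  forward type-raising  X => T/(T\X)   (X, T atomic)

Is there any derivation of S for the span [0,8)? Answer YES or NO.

NO

S S ((NP\S)\S)\S (PP\NP)/PP PP (PP\(PP\S))/N NP N\NP
CKY chart[0,8] = {N/(N\PP), NP/(NP\PP), PP, PP/(PP\PP), S/(S\PP)}; S ∉ chart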